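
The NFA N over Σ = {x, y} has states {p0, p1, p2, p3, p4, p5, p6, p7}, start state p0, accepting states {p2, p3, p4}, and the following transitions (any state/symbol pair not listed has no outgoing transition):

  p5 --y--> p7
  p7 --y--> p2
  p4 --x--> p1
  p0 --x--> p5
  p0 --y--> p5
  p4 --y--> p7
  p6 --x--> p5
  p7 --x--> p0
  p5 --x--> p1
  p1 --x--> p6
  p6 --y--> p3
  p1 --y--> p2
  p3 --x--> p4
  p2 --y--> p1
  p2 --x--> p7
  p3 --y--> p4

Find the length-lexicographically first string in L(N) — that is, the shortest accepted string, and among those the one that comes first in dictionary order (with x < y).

A breadth-first search from p0 reaches an accepting state first via the path p0 → p5 → p1 → p2 on input xxy.
No string of length < 3 is accepted (BFS exhausts all shorter strings without reaching an accepting state), and xxy is the lexicographically least accepting string of length 3.

xxy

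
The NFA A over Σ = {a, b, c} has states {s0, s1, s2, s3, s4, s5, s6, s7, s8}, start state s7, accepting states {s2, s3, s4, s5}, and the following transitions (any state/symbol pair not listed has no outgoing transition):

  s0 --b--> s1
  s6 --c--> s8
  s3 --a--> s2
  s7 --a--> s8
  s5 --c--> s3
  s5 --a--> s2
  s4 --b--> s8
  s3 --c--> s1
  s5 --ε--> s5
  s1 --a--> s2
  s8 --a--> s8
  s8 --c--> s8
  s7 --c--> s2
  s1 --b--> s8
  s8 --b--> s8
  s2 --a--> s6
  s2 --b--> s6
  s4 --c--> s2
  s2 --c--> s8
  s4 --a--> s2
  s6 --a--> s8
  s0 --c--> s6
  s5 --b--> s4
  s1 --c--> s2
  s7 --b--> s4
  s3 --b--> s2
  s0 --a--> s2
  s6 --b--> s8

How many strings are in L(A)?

4

The useful subgraph on states {s2, s4, s7} is acyclic, so L(A) is finite; the longest accepting path visits 3 useful states, giving maximum string length 2.
Counting accepting paths from s7 by length: 2 of length 1, 2 of length 2. Total 4.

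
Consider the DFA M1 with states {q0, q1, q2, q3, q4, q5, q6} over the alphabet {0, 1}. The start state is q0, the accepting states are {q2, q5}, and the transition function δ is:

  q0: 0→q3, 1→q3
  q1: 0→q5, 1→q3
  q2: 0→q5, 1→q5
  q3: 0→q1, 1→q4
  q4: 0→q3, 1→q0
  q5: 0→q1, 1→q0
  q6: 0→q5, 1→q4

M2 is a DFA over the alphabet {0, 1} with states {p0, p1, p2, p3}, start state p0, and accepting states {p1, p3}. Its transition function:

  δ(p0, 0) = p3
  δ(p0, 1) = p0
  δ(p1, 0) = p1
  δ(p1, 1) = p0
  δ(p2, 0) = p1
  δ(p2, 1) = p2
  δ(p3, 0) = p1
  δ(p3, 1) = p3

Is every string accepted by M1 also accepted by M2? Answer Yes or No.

Yes

Exploring the product automaton M1 × M2 from the start pair (q0, p0), following both machines on each input symbol, reaches 10 state pairs: (q0, p0), (q3, p3), (q3, p0), (q1, p1), (q4, p3), (q1, p3), (q4, p0), (q5, p1), (q3, p1), (q0, p3).
M1 accepts in {q2, q5} and M2 accepts in {p1, p3}. The reachable pairs whose M1-component is accepting are (q5, p1); in each of them the M2-component is accepting too, so the product for L(M1) \ L(M2) (M1-component accepting, M2-component rejecting) has no reachable accepting pair and the difference is empty.
Hence every string in L(M1) is also in L(M2).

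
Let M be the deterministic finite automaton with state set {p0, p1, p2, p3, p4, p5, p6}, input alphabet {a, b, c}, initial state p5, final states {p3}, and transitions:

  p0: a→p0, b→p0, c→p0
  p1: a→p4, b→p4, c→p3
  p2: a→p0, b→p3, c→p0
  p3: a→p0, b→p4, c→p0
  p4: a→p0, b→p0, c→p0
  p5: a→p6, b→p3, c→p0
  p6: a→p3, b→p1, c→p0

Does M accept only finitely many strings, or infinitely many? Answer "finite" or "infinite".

The useful states (reachable from p5 and able to reach an accepting state) are {p1, p3, p5, p6}.
Restricted to these states the transition graph has no cycle, so every accepting path has bounded length and L is finite.

finite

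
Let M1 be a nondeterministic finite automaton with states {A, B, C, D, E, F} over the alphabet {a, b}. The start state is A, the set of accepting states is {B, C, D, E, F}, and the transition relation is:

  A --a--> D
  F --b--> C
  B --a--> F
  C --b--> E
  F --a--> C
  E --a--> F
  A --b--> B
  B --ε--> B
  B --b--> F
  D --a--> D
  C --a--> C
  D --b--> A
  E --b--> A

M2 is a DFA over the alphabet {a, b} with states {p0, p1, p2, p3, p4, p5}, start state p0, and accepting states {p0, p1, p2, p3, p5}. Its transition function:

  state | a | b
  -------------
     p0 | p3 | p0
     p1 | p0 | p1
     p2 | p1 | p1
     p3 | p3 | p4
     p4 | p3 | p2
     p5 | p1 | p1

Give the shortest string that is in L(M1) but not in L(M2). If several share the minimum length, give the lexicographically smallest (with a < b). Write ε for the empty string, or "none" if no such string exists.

The string bab is accepted by M1 but not by M2.
No shorter string lies in the difference, and bab is the lexicographically first length-3 string in L(M1) \ L(M2).

bab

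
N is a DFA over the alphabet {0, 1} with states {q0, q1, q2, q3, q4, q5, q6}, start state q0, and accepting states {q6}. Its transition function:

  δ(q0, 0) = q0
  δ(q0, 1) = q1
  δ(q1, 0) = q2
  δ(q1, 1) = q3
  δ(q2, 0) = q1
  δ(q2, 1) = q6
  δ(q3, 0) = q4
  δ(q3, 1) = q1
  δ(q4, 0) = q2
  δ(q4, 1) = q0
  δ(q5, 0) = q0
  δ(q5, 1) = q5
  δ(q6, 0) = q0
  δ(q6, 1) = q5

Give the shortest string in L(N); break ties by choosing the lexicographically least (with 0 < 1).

101

A breadth-first search from q0 reaches an accepting state first via the path q0 → q1 → q2 → q6 on input 101.
No string of length < 3 is accepted (BFS exhausts all shorter strings without reaching an accepting state), and 101 is the lexicographically least accepting string of length 3.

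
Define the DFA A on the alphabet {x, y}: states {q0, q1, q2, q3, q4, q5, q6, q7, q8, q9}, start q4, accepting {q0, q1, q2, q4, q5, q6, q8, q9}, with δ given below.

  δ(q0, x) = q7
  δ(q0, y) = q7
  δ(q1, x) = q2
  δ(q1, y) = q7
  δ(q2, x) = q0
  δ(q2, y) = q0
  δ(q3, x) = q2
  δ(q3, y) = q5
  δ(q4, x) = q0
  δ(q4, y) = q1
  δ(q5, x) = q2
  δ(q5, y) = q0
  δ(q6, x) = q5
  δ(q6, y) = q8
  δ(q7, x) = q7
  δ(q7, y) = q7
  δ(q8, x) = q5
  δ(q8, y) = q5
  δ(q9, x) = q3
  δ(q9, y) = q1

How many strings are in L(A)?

6

The useful subgraph on states {q0, q1, q2, q4} is acyclic, so L(A) is finite; the longest accepting path visits 4 useful states, giving maximum string length 3.
Counting accepting paths from q4 by length: 1 of length 0, 2 of length 1, 1 of length 2, 2 of length 3. Total 6.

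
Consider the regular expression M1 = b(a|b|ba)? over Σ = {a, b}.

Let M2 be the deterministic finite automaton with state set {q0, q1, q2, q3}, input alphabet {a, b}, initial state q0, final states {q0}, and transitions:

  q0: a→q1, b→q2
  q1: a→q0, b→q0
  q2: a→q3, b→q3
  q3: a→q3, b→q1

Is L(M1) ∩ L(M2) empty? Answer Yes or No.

Yes

Converting the expression M1 to a DFA (subset construction, then merging equivalent states) gives the minimal DFA with states {r0, r1, r2, r3, r4}, start state r0, accepting states {r2, r3, r4} and transitions r0: a→r1, b→r2; r1: a→r1, b→r1; r2: a→r3, b→r4; r3: a→r1, b→r1; r4: a→r3, b→r1.
Exploring the product automaton M1 × M2 from the start pair (r0, q0), following both machines on each input symbol, reaches 8 state pairs: (r0, q0), (r1, q1), (r2, q2), (r1, q0), (r3, q3), (r4, q3), (r1, q2), (r1, q3).
M1 accepts in {r2, r3, r4} and M2 accepts in {q0}; no reachable pair has both components accepting, so no string drives both machines to acceptance simultaneously and L(M1) ∩ L(M2) = ∅.
So no string is accepted by both, and the intersection is empty.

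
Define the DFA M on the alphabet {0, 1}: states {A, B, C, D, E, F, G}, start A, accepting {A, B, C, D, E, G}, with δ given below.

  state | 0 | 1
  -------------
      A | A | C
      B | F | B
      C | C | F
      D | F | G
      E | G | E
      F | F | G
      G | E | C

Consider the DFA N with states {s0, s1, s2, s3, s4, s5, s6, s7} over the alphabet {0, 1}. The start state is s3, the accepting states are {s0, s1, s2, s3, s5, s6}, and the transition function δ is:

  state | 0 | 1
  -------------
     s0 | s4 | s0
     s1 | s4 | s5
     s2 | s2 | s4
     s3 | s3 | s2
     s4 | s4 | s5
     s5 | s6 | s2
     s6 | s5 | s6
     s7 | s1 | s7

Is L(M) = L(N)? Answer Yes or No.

Exploring the product automaton M × N from the start pair (A, s3), following both machines on each input symbol, reaches 5 state pairs: (A, s3), (C, s2), (F, s4), (G, s5), (E, s6).
M accepts in {A, B, C, D, E, G} and N accepts in {s0, s1, s2, s3, s5, s6}. In every reachable pair the two components are either both accepting — (A, s3), (C, s2), (G, s5), (E, s6) — or both non-accepting, so no string is accepted by exactly one of the machines: L(M) \ L(N) and L(N) \ L(M) are both empty.
Hence every string is accepted by M iff it is accepted by N, and the two languages coincide.

Yes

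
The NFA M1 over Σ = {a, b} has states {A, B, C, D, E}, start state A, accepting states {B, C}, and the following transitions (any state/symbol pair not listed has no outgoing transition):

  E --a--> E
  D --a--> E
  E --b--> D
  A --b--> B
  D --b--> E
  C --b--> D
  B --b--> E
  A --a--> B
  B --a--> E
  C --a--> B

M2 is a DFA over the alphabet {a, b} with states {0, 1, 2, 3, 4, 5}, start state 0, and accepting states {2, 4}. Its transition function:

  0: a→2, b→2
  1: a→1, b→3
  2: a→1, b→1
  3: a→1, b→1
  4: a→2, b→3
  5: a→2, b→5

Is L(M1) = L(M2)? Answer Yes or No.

Yes

Exploring the product automaton M1 × M2 from the start pair (A, 0), following both machines on each input symbol, reaches 4 state pairs: (A, 0), (B, 2), (E, 1), (D, 3).
M1 accepts in {B, C} and M2 accepts in {2, 4}. In every reachable pair the two components are either both accepting — (B, 2) — or both non-accepting, so no string is accepted by exactly one of the machines: L(M1) \ L(M2) and L(M2) \ L(M1) are both empty.
Hence every string is accepted by M1 iff it is accepted by M2, and the two languages coincide.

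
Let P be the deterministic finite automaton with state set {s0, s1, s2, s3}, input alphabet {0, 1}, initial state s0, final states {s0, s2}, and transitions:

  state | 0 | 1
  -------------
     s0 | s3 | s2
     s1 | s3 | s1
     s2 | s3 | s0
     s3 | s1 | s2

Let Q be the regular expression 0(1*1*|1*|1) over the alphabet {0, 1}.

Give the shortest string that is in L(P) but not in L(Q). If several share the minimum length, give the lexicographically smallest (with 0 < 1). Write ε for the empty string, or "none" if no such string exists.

ε

The empty string ε is accepted by P but not by Q.
Since ε is the unique shortest string, it is the required witness.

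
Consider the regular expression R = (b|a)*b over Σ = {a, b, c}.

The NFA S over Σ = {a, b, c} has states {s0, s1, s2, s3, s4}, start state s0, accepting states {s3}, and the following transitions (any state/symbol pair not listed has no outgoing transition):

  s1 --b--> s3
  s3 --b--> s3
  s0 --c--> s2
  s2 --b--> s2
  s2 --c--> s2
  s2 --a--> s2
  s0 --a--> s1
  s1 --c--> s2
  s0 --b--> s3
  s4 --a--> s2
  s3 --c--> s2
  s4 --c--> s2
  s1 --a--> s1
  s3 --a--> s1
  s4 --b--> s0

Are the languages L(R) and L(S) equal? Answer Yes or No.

Converting the expression R to a DFA (subset construction, then merging equivalent states) gives the minimal DFA with states {r0, r1, r2}, start state r0, accepting states {r1} and transitions r0: a→r0, b→r1, c→r2; r1: a→r0, b→r1, c→r2; r2: a→r2, b→r2, c→r2.
Exploring the product automaton R × S from the start pair (r0, s0), following both machines on each input symbol, reaches 4 state pairs: (r0, s0), (r0, s1), (r1, s3), (r2, s2).
R accepts in {r1} and S accepts in {s3}. In every reachable pair the two components are either both accepting — (r1, s3) — or both non-accepting, so no string is accepted by exactly one of the machines: L(R) \ L(S) and L(S) \ L(R) are both empty.
Hence every string is accepted by R iff it is accepted by S, and the two languages coincide.

Yes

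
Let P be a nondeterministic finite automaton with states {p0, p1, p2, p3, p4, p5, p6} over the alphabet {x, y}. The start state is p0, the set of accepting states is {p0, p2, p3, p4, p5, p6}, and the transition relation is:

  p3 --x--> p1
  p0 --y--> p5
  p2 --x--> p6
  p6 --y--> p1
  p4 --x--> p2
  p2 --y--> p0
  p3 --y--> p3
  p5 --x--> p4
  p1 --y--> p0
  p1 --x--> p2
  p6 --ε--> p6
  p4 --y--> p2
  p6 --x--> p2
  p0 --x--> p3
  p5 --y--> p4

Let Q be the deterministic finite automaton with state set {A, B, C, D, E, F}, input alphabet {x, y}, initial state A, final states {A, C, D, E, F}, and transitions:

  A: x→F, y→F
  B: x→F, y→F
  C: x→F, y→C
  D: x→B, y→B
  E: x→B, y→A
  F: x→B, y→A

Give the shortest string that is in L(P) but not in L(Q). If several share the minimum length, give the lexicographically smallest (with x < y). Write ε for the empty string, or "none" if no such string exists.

yx

The string yx is accepted by P but not by Q.
No shorter string lies in the difference, and yx is the lexicographically first length-2 string in L(P) \ L(Q).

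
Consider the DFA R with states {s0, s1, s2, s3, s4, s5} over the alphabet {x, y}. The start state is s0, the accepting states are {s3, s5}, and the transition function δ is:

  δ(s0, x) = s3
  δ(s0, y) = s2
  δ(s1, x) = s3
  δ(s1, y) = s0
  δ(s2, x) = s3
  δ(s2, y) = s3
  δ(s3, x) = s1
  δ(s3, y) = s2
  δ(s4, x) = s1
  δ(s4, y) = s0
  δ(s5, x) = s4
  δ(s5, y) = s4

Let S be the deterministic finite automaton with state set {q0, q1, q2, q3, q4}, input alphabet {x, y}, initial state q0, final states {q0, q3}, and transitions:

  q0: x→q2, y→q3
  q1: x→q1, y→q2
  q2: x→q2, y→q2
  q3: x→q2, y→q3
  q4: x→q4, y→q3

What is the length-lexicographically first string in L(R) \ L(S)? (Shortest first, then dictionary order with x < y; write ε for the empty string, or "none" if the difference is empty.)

The string x is accepted by R but not by S.
No shorter string lies in the difference, and x is the lexicographically first length-1 string in L(R) \ L(S).

x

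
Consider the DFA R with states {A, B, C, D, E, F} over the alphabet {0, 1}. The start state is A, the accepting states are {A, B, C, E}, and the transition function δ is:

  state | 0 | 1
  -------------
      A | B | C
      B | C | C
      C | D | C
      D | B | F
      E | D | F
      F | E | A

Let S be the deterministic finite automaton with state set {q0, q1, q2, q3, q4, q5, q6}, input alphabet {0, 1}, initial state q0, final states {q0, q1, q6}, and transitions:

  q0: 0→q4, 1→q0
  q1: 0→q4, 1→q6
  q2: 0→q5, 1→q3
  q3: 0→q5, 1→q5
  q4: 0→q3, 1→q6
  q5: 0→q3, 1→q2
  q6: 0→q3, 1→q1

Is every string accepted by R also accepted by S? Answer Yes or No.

No

The string 0 is in L(R) but not in L(S).
So L(R) ⊄ L(S).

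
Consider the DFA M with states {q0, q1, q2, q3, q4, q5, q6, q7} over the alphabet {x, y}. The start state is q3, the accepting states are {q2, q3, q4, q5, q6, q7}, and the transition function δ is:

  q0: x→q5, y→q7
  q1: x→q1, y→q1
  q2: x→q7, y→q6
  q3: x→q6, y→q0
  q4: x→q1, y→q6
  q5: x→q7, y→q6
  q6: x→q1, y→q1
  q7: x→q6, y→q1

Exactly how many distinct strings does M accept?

8

The useful subgraph on states {q0, q3, q5, q6, q7} is acyclic, so L(M) is finite; the longest accepting path visits 5 useful states, giving maximum string length 4.
Counting accepting paths from q3 by length: 1 of length 0, 1 of length 1, 2 of length 2, 3 of length 3, 1 of length 4. Total 8.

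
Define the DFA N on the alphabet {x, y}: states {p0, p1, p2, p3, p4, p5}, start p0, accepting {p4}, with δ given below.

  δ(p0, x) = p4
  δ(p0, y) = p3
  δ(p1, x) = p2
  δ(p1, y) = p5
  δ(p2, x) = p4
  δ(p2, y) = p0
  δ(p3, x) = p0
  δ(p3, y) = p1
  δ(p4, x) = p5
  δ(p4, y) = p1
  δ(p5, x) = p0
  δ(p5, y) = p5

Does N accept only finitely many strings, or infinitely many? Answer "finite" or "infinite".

State p0 is reachable from the start and can reach an accepting state, and it lies on the cycle p0 → p3 → p0.
Traversing that cycle any number of times yields accepted strings of unbounded length, so the language is infinite.

infinite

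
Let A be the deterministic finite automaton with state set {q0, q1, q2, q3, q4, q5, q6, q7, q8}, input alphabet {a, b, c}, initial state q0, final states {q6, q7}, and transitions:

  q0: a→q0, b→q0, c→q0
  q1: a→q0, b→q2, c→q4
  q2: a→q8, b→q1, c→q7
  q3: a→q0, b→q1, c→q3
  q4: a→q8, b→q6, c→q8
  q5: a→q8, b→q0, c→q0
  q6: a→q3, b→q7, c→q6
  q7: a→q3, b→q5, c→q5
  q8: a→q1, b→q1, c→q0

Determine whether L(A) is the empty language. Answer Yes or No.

Yes

The states reachable from the start state are {q0}.
None of the accepting states {q6, q7} is reachable, so no string is accepted and L(A) = ∅.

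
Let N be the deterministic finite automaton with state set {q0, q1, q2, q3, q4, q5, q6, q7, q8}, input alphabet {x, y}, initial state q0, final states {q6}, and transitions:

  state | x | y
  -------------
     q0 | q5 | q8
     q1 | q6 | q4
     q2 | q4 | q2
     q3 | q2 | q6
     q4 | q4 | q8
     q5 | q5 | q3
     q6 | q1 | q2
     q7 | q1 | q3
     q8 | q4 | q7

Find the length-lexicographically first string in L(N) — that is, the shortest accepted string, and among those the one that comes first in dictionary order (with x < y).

A breadth-first search from q0 reaches an accepting state first via the path q0 → q5 → q3 → q6 on input xyy.
No string of length < 3 is accepted (BFS exhausts all shorter strings without reaching an accepting state), and xyy is the lexicographically least accepting string of length 3.

xyy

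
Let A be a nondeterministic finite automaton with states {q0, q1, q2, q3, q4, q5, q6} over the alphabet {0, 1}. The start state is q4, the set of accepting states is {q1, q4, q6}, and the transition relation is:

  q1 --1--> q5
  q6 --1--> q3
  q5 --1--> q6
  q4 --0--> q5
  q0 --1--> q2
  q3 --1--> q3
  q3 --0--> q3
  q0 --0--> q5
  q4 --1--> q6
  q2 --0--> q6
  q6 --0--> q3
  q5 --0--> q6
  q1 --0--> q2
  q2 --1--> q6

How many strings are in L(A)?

The useful subgraph on states {q4, q5, q6} is acyclic, so L(A) is finite; the longest accepting path visits 3 useful states, giving maximum string length 2.
Counting accepting paths from q4 by length: 1 of length 0, 1 of length 1, 2 of length 2. Total 4.

4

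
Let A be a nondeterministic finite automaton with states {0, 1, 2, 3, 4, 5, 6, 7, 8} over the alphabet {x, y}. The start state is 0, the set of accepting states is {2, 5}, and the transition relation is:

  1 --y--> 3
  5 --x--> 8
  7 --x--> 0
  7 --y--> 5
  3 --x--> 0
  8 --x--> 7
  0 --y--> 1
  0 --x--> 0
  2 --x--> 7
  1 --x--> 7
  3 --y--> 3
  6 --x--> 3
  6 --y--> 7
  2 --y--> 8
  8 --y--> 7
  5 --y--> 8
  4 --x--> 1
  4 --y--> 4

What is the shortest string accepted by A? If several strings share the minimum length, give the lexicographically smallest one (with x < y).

yxy

A breadth-first search from 0 reaches an accepting state first via the path 0 → 1 → 7 → 5 on input yxy.
No string of length < 3 is accepted (BFS exhausts all shorter strings without reaching an accepting state), and yxy is the lexicographically least accepting string of length 3.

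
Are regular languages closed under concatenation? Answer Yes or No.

Yes

If R₁ and R₂ are regular expressions for the two languages then R₁R₂ denotes L₁L₂; on automata, add ε-moves from every accepting state of an NFA for L₁ to the start state of an NFA for L₂ and keep only the second machine's accepting states.
So the regular languages are closed under concatenation.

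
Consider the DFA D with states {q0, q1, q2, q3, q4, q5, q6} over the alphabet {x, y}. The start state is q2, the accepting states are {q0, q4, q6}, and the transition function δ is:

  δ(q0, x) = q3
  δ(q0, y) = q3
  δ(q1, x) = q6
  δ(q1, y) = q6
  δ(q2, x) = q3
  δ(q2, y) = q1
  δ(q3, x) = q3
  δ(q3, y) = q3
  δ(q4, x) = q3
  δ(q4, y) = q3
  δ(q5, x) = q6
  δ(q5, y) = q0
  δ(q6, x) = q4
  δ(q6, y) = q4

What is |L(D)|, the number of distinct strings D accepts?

The useful subgraph on states {q1, q2, q4, q6} is acyclic, so L(D) is finite; the longest accepting path visits 4 useful states, giving maximum string length 3.
Counting accepting paths from q2 by length: 2 of length 2, 4 of length 3. Total 6.

6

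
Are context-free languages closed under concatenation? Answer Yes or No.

Take grammars for L₁ and L₂ with disjoint nonterminals and start symbols S₁, S₂; adding a new start symbol with S → S₁S₂ gives a context-free grammar for L₁L₂.
So the context-free languages are closed under concatenation.

Yes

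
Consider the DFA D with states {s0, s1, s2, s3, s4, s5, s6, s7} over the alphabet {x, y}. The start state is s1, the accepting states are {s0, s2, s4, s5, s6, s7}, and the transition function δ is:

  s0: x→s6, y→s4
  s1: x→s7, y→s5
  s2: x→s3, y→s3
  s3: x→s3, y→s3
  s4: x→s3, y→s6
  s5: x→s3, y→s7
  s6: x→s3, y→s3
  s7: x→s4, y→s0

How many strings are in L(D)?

The useful subgraph on states {s0, s1, s4, s5, s6, s7} is acyclic, so L(D) is finite; the longest accepting path visits 6 useful states, giving maximum string length 5.
Counting accepting paths from s1 by length: 2 of length 1, 3 of length 2, 5 of length 3, 4 of length 4, 1 of length 5. Total 15.

15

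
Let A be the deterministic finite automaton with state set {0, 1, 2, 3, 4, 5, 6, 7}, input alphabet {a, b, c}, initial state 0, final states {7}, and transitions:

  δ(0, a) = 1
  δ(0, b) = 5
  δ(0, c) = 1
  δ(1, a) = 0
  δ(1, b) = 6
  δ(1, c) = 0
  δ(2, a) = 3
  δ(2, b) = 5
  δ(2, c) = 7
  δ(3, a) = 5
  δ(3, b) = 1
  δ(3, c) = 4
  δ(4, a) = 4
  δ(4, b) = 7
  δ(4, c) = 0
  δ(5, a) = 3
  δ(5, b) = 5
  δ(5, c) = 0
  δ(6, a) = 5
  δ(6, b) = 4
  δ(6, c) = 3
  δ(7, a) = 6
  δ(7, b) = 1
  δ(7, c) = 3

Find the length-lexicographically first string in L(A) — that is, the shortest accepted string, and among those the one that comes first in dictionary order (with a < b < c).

A breadth-first search from 0 reaches an accepting state first via the path 0 → 1 → 6 → 4 → 7 on input abbb.
No string of length < 4 is accepted (BFS exhausts all shorter strings without reaching an accepting state), and abbb is the lexicographically least accepting string of length 4.

abbb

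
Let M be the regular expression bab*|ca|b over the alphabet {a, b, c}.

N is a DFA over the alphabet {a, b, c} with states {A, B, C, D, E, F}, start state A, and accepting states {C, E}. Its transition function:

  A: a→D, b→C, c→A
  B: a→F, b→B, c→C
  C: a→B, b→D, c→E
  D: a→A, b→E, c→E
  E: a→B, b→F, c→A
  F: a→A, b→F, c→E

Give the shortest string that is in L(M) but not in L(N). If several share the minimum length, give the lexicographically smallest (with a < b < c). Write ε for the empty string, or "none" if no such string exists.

The string ba is accepted by M but not by N.
No shorter string lies in the difference, and ba is the lexicographically first length-2 string in L(M) \ L(N).

ba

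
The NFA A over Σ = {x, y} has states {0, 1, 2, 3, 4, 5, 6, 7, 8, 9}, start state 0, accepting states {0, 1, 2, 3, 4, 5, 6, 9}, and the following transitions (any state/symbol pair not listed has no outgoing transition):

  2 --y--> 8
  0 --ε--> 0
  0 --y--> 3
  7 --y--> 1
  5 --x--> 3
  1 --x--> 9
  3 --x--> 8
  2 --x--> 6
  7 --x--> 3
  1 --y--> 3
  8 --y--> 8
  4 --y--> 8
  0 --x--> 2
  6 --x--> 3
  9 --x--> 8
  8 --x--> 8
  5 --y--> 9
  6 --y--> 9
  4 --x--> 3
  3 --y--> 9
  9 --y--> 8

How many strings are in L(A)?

The useful subgraph on states {0, 2, 3, 6, 9} is acyclic, so L(A) is finite; the longest accepting path visits 5 useful states, giving maximum string length 4.
Counting accepting paths from 0 by length: 1 of length 0, 2 of length 1, 2 of length 2, 2 of length 3, 1 of length 4. Total 8.

8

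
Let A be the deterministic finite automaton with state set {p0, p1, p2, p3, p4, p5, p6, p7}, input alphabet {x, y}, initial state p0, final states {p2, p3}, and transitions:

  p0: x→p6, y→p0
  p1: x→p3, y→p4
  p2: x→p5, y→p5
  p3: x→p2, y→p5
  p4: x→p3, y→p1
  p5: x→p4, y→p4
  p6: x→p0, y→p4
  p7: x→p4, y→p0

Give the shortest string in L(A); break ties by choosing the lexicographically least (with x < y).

xyx

A breadth-first search from p0 reaches an accepting state first via the path p0 → p6 → p4 → p3 on input xyx.
No string of length < 3 is accepted (BFS exhausts all shorter strings without reaching an accepting state), and xyx is the lexicographically least accepting string of length 3.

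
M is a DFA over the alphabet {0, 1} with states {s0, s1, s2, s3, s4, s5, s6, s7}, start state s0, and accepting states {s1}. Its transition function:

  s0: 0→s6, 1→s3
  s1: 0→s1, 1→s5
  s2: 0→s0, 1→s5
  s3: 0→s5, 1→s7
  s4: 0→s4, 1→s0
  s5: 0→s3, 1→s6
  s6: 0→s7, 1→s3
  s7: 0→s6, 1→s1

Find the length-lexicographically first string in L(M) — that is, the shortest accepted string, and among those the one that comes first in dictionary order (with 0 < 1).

001

A breadth-first search from s0 reaches an accepting state first via the path s0 → s6 → s7 → s1 on input 001.
No string of length < 3 is accepted (BFS exhausts all shorter strings without reaching an accepting state), and 001 is the lexicographically least accepting string of length 3.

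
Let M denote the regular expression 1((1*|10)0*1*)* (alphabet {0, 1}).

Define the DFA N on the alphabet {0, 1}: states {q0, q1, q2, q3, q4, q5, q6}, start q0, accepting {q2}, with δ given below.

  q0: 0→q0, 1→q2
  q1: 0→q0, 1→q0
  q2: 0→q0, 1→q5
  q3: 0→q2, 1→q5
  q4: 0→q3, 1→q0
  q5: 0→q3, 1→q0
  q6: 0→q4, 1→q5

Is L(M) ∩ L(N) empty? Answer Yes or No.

No

The string 1 is accepted by both M and N.
Hence L(M) ∩ L(N) ≠ ∅.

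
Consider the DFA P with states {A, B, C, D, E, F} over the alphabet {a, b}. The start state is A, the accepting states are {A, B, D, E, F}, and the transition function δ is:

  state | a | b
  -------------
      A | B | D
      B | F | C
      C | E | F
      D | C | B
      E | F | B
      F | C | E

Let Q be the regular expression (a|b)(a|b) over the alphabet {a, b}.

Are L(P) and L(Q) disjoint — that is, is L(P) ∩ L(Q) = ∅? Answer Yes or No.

No

The string aa is accepted by both P and Q.
Hence L(P) ∩ L(Q) ≠ ∅.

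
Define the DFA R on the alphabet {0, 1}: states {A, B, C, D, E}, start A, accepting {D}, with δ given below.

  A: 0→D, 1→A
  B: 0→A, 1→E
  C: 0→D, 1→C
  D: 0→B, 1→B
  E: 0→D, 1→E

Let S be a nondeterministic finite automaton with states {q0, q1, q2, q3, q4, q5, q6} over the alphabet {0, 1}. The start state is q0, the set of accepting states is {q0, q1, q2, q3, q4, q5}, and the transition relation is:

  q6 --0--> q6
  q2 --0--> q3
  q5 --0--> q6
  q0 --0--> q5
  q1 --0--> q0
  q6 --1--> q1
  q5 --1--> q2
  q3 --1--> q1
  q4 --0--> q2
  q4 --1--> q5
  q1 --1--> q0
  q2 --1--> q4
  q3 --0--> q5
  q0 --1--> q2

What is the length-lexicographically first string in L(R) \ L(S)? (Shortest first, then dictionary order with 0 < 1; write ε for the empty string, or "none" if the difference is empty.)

0000

The string 0000 is accepted by R but not by S.
No shorter string lies in the difference, and 0000 is the lexicographically first length-4 string in L(R) \ L(S).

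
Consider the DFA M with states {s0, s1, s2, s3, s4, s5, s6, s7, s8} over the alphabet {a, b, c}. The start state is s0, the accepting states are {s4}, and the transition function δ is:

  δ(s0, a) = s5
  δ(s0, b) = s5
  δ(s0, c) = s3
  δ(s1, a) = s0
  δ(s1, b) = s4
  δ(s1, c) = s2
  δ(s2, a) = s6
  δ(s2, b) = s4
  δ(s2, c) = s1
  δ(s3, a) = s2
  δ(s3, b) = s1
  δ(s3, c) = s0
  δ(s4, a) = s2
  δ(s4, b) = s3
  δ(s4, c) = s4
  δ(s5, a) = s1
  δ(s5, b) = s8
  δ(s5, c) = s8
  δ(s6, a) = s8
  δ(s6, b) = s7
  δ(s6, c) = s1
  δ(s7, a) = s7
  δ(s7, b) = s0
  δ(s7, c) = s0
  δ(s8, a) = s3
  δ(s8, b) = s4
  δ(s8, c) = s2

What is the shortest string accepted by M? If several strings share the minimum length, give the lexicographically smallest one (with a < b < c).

A breadth-first search from s0 reaches an accepting state first via the path s0 → s5 → s1 → s4 on input aab.
No string of length < 3 is accepted (BFS exhausts all shorter strings without reaching an accepting state), and aab is the lexicographically least accepting string of length 3.

aab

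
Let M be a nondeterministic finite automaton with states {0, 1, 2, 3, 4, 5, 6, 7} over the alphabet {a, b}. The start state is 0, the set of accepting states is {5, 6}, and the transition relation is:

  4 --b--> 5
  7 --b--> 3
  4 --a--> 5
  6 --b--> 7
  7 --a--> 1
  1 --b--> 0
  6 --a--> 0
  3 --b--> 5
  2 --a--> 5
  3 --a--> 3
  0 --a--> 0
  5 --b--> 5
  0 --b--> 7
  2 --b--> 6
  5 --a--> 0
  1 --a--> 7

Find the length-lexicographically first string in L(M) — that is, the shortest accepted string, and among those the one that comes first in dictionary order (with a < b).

bbb

A breadth-first search from 0 reaches an accepting state first via the path 0 → 7 → 3 → 5 on input bbb.
No string of length < 3 is accepted (BFS exhausts all shorter strings without reaching an accepting state), and bbb is the lexicographically least accepting string of length 3.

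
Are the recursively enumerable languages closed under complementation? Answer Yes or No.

If both L and its complement were r.e., running the two recognisers in parallel would decide L, so L would be recursive; but there are r.e. languages that are not recursive (e.g. the halting problem), and their complements are therefore not r.e.

No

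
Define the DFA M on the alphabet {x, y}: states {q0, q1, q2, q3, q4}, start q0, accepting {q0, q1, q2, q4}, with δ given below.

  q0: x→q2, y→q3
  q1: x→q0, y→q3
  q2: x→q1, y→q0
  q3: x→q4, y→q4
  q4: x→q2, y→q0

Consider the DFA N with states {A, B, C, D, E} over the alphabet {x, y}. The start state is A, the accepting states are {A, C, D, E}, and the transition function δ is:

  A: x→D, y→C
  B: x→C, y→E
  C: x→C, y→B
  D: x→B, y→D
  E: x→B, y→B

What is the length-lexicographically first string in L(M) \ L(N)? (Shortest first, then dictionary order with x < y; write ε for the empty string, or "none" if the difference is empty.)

The string xx is accepted by M but not by N.
No shorter string lies in the difference, and xx is the lexicographically first length-2 string in L(M) \ L(N).

xx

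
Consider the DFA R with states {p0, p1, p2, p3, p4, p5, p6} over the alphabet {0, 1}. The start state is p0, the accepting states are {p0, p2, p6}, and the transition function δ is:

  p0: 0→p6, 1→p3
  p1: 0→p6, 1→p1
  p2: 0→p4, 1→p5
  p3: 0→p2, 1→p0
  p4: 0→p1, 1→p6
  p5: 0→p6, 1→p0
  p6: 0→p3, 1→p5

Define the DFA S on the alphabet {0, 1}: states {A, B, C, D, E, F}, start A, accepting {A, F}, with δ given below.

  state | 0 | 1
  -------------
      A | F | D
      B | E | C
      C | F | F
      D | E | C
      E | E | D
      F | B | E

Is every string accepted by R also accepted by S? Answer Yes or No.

The string 10 is in L(R) but not in L(S).
So L(R) ⊄ L(S).

No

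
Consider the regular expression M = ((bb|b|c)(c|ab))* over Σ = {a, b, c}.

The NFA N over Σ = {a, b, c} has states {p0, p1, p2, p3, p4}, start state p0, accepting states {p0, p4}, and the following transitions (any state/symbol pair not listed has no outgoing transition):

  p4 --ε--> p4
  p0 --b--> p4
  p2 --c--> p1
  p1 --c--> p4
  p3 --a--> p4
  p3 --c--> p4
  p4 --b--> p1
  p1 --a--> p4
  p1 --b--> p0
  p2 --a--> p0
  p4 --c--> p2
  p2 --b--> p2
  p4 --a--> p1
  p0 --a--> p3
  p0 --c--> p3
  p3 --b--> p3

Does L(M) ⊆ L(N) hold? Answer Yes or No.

No

The string bc is in L(M) but not in L(N).
So L(M) ⊄ L(N).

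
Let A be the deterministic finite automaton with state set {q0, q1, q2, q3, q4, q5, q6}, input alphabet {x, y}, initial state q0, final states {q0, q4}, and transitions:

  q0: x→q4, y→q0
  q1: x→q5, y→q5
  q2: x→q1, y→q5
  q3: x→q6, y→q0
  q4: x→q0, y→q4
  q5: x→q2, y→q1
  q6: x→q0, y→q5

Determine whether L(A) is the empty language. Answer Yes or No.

No

The empty string ε is accepted: the run q0 ends in the accepting state q0.
Since at least one string is accepted, L(A) is not empty.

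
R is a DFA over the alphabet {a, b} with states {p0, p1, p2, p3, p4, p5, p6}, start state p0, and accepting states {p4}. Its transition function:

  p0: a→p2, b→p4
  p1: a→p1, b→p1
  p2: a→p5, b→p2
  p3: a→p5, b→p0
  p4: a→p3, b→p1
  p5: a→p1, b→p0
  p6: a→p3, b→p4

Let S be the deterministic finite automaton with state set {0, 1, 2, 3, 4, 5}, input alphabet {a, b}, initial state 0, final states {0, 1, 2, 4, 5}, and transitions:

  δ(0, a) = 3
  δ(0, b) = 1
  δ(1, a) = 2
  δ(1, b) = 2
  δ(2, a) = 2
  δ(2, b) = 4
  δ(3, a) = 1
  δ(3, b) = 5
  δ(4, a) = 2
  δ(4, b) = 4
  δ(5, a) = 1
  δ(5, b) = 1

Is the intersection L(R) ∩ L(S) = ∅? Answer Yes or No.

The string b is accepted by both R and S.
Hence L(R) ∩ L(S) ≠ ∅.

No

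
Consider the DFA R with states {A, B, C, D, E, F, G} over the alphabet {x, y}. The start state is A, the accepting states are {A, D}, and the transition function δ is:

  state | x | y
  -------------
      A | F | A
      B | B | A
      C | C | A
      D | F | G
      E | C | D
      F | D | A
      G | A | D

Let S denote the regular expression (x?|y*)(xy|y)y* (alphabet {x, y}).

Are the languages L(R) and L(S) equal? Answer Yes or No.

No

The empty string ε is accepted by R but rejected by S.
So L(R) ≠ L(S).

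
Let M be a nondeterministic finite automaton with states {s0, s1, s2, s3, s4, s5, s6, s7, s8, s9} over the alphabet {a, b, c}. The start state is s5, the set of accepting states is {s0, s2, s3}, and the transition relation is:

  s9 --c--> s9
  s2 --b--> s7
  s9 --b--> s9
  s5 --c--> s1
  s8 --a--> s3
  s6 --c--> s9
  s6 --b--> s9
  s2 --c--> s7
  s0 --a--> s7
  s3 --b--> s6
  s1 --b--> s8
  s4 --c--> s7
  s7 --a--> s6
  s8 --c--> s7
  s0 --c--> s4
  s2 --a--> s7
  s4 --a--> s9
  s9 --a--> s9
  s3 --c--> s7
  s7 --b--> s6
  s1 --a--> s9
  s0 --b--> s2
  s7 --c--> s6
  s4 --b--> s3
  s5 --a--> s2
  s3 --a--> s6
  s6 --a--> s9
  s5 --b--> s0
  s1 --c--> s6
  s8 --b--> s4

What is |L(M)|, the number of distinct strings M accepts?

The useful subgraph on states {s0, s1, s2, s3, s4, s5, s8} is acyclic, so L(M) is finite; the longest accepting path visits 5 useful states, giving maximum string length 4.
Counting accepting paths from s5 by length: 2 of length 1, 1 of length 2, 2 of length 3, 1 of length 4. Total 6.

6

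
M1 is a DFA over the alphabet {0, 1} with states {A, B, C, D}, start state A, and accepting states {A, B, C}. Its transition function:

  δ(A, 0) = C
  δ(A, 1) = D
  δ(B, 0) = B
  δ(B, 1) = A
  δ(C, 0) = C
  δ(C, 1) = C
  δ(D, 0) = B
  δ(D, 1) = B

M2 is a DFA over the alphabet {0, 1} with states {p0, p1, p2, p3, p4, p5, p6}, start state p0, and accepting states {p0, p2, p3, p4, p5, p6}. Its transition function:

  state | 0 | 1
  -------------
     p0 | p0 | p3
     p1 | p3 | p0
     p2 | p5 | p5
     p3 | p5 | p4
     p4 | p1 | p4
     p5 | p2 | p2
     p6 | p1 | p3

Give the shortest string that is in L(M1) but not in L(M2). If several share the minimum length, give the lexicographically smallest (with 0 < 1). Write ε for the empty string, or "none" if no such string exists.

110

The string 110 is accepted by M1 but not by M2.
No shorter string lies in the difference, and 110 is the lexicographically first length-3 string in L(M1) \ L(M2).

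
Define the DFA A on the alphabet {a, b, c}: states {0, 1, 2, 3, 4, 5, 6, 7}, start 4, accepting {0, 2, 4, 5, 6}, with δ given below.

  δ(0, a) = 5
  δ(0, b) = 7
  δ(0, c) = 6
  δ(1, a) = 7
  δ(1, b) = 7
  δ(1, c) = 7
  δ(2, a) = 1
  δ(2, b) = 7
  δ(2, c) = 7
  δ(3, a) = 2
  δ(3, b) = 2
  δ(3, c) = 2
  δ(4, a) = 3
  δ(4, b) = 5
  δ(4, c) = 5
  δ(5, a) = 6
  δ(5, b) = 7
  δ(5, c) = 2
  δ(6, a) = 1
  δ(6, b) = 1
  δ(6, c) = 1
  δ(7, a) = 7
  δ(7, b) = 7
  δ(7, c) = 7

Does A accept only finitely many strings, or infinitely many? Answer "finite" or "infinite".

The useful states (reachable from 4 and able to reach an accepting state) are {2, 3, 4, 5, 6}.
Restricted to these states the transition graph has no cycle, so every accepting path has bounded length and L is finite.

finite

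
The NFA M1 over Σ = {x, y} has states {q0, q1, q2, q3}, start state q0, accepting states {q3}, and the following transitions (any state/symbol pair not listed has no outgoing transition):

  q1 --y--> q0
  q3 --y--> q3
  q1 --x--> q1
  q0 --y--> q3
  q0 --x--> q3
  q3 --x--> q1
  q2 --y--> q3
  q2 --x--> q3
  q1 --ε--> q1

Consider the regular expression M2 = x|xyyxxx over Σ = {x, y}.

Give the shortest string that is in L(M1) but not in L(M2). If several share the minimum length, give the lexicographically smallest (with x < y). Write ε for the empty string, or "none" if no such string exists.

The string y is accepted by M1 but not by M2.
No shorter string lies in the difference, and y is the lexicographically first length-1 string in L(M1) \ L(M2).

y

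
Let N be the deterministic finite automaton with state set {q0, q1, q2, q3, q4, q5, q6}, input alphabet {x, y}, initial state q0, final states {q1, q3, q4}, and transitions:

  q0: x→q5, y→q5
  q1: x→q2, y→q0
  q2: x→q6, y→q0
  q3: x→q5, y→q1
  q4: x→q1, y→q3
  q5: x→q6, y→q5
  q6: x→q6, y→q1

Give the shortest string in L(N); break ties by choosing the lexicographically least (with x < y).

xxy

A breadth-first search from q0 reaches an accepting state first via the path q0 → q5 → q6 → q1 on input xxy.
No string of length < 3 is accepted (BFS exhausts all shorter strings without reaching an accepting state), and xxy is the lexicographically least accepting string of length 3.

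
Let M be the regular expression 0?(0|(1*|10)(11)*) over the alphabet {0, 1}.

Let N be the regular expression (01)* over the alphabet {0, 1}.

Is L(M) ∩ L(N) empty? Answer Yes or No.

The empty string ε is accepted by both M and N.
Hence L(M) ∩ L(N) ≠ ∅.

No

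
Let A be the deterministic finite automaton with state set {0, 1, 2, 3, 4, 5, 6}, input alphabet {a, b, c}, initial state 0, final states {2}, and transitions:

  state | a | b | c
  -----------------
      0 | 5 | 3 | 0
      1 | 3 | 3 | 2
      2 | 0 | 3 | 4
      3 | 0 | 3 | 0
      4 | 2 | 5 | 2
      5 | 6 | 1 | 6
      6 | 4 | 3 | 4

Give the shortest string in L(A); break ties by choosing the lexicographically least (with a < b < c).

abc

A breadth-first search from 0 reaches an accepting state first via the path 0 → 5 → 1 → 2 on input abc.
No string of length < 3 is accepted (BFS exhausts all shorter strings without reaching an accepting state), and abc is the lexicographically least accepting string of length 3.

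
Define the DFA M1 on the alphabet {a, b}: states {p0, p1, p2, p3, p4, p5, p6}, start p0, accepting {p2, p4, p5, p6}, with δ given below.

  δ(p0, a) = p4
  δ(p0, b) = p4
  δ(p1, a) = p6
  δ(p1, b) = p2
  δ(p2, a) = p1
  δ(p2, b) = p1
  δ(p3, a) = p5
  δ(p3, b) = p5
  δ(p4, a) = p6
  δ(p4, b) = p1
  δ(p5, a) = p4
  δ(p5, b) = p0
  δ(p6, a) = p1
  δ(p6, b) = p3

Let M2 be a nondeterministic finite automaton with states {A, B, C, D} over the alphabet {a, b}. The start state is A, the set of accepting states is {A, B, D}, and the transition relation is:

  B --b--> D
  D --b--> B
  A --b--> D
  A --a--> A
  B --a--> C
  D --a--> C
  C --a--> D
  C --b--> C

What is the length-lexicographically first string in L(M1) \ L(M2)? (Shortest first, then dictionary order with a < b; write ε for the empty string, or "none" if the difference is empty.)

The string ba is accepted by M1 but not by M2.
No shorter string lies in the difference, and ba is the lexicographically first length-2 string in L(M1) \ L(M2).

ba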